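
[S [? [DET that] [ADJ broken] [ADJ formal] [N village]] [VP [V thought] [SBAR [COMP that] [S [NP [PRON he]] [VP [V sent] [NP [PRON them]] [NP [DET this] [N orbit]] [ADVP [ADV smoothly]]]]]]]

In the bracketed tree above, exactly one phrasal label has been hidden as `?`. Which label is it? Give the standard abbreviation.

NP

Looking at what the `?` directly dominates — DET 'that', ADJ 'broken', ADJ 'formal', N 'village' — this is a noun phrase (NP).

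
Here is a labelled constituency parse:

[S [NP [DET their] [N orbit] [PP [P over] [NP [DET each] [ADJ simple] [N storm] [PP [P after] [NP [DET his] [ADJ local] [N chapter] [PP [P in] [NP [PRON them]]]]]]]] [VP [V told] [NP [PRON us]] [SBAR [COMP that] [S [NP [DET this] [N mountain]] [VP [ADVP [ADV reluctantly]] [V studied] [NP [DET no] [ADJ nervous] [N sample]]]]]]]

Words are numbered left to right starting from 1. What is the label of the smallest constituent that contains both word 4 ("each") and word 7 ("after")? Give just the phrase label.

Both words fall inside [NP each simple storm after his local chapter in them] (words 4–12), and no smaller constituent contains them both. Label: NP.

NP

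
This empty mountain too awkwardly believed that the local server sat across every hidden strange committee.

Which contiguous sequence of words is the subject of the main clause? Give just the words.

this empty mountain

"this empty mountain" is the NP that combines with the VP headed by "believed" to form the main clause — the subject.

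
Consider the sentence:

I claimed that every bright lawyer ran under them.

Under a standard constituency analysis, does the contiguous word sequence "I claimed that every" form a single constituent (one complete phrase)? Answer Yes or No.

No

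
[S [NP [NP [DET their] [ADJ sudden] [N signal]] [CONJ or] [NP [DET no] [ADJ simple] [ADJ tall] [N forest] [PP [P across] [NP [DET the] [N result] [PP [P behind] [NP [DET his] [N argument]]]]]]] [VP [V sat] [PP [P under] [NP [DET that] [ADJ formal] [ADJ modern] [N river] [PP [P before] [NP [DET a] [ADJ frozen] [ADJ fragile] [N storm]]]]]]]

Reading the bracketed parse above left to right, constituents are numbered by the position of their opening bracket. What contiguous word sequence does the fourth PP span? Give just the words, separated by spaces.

before a frozen fragile storm

In left-to-right order the PP constituents are "across the result behind his argument"; "behind his argument"; "under that formal modern river before a frozen fragile storm"; "before a frozen fragile storm". Number 4 is "before a frozen fragile storm".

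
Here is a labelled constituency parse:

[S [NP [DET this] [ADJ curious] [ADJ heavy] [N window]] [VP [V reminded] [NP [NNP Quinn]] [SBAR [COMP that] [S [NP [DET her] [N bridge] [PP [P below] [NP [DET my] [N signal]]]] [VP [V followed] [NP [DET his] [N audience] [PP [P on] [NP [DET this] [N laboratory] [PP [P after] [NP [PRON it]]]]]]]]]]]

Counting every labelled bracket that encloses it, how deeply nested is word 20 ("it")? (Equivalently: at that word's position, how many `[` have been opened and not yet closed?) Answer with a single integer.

Counting open brackets not yet closed at "it": [S [VP [SBAR [S [VP [NP [PP [NP [PP [NP [PRON = 11.

11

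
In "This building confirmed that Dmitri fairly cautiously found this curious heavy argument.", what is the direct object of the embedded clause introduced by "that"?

this curious heavy argument

"found" heads the VP of the embedded clause introduced by "that", and "this curious heavy argument" is its direct object.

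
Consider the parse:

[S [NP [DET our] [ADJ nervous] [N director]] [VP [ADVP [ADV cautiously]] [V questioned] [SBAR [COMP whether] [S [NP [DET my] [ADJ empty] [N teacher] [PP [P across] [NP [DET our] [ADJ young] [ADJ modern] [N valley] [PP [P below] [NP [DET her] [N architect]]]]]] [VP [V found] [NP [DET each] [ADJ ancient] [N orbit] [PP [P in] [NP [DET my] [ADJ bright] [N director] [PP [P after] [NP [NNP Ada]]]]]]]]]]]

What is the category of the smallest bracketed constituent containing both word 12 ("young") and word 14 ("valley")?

NP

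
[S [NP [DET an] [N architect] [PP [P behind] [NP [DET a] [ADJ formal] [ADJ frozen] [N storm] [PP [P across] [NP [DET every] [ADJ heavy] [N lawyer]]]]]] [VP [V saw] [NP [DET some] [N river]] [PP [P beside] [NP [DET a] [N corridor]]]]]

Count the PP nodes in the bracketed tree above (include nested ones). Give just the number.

Scanning left to right, an opening `[PP` appears at word positions 3, 8, 15 — 3 in total.

3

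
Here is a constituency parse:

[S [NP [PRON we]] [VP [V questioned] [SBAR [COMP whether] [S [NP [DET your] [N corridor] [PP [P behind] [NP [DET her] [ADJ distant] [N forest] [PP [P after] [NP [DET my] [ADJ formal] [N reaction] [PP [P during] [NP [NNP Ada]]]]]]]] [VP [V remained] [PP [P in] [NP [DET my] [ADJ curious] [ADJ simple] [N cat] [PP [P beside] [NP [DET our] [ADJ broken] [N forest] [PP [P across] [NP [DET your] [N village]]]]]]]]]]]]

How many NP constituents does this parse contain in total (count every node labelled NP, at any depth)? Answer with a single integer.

Listing each NP by its span: [NP we]; [NP your corridor behind her distant forest after my formal reaction during Ada]; [NP her distant forest after my formal reaction during Ada]; [NP my formal reaction during Ada]; [NP Ada]; [NP my curious simple cat beside our broken forest across your village] … — that makes 8.

8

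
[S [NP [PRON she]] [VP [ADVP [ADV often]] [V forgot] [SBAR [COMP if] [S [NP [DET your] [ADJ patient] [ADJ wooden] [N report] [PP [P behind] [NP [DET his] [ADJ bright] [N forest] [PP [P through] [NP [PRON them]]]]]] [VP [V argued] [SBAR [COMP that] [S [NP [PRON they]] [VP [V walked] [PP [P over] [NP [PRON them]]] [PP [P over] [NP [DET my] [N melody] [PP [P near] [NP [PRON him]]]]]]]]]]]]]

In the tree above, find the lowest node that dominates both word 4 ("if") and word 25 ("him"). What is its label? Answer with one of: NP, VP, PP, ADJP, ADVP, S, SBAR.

SBAR

The smallest bracket enclosing both words is [SBAR if your patient wooden report behind his bright forest through them argued that they walked over them over my melody near him], so the label is SBAR.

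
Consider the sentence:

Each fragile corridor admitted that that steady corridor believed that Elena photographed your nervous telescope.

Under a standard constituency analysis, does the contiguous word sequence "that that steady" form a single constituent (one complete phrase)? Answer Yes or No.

No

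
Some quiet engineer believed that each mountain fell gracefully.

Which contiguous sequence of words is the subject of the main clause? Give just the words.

some quiet engineer

In the main clause the verb is "believed"; the NP preceding it, "some quiet engineer", is the subject.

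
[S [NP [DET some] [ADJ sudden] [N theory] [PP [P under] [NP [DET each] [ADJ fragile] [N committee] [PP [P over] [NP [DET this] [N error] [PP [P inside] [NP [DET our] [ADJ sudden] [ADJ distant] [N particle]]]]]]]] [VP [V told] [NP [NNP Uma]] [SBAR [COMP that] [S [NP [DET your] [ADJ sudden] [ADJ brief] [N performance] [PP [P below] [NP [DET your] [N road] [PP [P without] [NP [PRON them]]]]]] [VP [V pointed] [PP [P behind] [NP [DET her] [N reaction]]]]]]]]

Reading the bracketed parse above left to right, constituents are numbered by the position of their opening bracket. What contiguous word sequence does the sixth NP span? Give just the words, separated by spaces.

The NP opening brackets appear, in order, over: "some sudden theory under each fragile committee over this error inside our sudden distant particle"; "each fragile committee over this error inside our sudden distant particle"; "this error inside our sudden distant particle"; "our sudden distant particle"; "Uma"; "your sudden brief performance below your road without them"; "your road without them"; "them"; "her reaction". The sixth one spans "your sudden brief performance below your road without them".

your sudden brief performance below your road without them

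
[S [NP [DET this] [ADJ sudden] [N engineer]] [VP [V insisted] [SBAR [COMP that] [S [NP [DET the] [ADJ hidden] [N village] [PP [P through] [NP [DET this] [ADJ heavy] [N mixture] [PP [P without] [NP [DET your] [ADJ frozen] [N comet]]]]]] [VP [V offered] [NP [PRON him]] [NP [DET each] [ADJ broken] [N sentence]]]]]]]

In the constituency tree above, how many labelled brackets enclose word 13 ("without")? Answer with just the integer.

Path from the root down to the word: S → VP → SBAR → S → NP → PP → NP → PP → P. That is 9 enclosing brackets.

9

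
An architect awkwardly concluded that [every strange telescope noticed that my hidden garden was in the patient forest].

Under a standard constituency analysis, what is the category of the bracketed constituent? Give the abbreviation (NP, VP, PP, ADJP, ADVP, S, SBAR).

S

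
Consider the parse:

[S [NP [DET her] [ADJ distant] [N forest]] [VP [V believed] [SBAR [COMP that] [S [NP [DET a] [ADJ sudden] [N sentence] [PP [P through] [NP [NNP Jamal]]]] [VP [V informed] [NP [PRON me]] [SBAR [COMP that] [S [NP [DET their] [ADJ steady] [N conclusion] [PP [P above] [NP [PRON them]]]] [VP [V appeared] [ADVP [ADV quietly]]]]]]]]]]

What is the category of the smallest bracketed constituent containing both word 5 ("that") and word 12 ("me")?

SBAR

Both words fall inside [SBAR that a sudden sentence through Jamal informed me that their steady conclusion above them appeared quietly] (words 5–20), and no smaller constituent contains them both. Label: SBAR.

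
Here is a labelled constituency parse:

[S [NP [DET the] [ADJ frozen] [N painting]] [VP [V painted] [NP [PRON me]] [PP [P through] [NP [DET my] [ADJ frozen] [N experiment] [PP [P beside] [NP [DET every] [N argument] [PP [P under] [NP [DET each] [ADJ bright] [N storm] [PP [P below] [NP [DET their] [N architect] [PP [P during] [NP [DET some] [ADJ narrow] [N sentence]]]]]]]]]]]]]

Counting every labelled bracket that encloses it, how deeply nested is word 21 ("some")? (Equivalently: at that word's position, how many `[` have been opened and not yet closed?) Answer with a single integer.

13

The word sits inside DET, which is inside NP, inside PP, inside NP, inside PP, inside NP, inside PP, inside NP, inside PP, inside NP, inside PP, inside VP, inside S — 13 brackets in all.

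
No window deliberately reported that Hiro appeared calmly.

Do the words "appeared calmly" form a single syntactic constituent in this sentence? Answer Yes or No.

Yes

These words form the whole verb phrase headed by "appeared", so yes — one constituent.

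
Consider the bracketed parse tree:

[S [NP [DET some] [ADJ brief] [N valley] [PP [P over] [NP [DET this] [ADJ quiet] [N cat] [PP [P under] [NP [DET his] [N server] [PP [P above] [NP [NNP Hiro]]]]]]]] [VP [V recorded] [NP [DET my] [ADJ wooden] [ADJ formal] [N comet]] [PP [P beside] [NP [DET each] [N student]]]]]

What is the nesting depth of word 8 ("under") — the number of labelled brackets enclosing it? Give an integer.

Path from the root down to the word: S → NP → PP → NP → PP → P. That is 6 enclosing brackets.

6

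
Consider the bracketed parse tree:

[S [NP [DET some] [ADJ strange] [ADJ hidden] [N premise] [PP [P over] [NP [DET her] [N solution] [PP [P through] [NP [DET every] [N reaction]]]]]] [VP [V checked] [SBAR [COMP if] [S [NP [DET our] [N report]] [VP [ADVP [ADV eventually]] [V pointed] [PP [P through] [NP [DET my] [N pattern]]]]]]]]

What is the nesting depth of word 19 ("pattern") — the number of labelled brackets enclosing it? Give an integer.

8

Counting open brackets not yet closed at "pattern": [S [VP [SBAR [S [VP [PP [NP [N = 8.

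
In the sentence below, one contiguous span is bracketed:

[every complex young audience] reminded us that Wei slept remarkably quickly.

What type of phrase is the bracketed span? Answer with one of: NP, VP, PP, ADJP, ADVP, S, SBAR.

NP

"audience" is the head of the bracketed span, so the span is a noun phrase: NP.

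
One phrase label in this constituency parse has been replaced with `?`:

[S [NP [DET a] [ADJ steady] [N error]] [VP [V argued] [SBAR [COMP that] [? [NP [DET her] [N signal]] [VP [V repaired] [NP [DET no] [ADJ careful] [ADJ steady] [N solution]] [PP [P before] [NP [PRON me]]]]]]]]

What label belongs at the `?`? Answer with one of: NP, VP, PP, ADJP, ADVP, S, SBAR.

Looking at what the `?` directly dominates — NP, VP — this is a clause (S).

S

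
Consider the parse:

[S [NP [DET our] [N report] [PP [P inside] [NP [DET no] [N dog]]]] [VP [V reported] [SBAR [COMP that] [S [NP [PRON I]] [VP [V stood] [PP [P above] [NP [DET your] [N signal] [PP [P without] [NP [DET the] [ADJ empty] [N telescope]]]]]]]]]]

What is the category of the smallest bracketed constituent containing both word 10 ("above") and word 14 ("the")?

Both words fall inside [PP above your signal without the empty telescope] (words 10–16), and no smaller constituent contains them both. Label: PP.

PP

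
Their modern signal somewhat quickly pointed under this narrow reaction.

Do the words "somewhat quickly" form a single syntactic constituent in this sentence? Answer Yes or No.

Yes

These words form the whole adverb phrase headed by "quickly", so yes — one constituent.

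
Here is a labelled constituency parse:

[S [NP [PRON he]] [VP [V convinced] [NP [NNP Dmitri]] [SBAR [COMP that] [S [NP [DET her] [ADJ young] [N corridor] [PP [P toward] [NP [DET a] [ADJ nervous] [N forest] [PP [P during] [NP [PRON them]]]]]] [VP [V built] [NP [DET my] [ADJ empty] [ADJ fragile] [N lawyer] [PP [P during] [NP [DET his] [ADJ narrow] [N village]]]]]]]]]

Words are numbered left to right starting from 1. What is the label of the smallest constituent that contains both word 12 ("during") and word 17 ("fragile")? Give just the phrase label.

S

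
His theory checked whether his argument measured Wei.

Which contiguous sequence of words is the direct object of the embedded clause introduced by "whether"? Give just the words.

Wei

The verb of the embedded clause introduced by "whether" is "measured"; its direct object is the NP "Wei".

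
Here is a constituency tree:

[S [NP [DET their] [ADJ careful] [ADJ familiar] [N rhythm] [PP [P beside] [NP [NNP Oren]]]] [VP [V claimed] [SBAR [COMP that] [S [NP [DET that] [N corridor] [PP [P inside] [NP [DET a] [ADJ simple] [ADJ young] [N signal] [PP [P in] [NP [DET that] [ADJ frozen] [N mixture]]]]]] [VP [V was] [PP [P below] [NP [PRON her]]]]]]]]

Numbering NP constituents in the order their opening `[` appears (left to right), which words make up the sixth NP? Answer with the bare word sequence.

Opening `[NP` markers occur at word positions 1, 6, 9, 12, 17, 22; the sixth of these opens the constituent [NP her].

her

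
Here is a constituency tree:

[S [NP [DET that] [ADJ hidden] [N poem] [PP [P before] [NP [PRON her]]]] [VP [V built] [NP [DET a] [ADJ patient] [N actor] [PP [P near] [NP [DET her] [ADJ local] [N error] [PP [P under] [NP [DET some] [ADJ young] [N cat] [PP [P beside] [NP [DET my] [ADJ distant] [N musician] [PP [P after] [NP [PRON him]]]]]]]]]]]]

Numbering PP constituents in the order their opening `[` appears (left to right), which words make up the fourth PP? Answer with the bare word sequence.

beside my distant musician after him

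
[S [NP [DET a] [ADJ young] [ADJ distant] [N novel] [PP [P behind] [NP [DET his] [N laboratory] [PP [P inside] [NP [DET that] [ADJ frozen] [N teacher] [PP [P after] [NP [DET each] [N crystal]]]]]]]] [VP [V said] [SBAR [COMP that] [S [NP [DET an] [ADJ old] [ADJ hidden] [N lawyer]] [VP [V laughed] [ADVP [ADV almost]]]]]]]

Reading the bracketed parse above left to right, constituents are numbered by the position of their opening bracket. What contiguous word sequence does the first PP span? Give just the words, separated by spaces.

behind his laboratory inside that frozen teacher after each crystal

In left-to-right order the PP constituents are "behind his laboratory inside that frozen teacher after each crystal"; "inside that frozen teacher after each crystal"; "after each crystal". Number 1 is "behind his laboratory inside that frozen teacher after each crystal".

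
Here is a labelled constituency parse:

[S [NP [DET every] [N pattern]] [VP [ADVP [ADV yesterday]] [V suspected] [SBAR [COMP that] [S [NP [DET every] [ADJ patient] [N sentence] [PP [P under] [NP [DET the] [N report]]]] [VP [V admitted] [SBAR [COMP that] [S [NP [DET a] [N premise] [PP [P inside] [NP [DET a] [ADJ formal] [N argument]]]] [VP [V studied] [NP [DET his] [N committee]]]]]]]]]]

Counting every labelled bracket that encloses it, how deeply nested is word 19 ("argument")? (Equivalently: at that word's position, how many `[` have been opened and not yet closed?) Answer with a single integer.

Path from the root down to the word: S → VP → SBAR → S → VP → SBAR → S → NP → PP → NP → N. That is 11 enclosing brackets.

11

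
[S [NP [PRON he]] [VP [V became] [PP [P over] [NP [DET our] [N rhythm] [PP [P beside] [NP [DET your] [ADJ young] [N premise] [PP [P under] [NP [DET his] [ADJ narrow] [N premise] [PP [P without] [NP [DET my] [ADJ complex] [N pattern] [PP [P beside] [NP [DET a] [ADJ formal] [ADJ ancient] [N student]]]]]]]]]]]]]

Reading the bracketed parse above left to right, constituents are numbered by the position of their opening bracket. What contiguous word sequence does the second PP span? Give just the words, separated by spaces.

The PP opening brackets appear, in order, over: "over our rhythm beside your young premise under his narrow premise without my complex pattern beside a formal ancient student"; "beside your young premise under his narrow premise without my complex pattern beside a formal ancient student"; "under his narrow premise without my complex pattern beside a formal ancient student"; "without my complex pattern beside a formal ancient student"; "beside a formal ancient student". The second one spans "beside your young premise under his narrow premise without my complex pattern beside a formal ancient student".

beside your young premise under his narrow premise without my complex pattern beside a formal ancient student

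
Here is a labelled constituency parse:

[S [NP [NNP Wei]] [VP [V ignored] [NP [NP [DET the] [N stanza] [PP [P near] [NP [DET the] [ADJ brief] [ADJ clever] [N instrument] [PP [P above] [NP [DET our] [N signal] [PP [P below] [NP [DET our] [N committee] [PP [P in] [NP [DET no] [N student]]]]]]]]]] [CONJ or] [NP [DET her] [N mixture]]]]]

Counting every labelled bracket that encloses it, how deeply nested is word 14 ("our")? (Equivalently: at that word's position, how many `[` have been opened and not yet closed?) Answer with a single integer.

11

Path from the root down to the word: S → VP → NP → NP → PP → NP → PP → NP → PP → NP → DET. That is 11 enclosing brackets.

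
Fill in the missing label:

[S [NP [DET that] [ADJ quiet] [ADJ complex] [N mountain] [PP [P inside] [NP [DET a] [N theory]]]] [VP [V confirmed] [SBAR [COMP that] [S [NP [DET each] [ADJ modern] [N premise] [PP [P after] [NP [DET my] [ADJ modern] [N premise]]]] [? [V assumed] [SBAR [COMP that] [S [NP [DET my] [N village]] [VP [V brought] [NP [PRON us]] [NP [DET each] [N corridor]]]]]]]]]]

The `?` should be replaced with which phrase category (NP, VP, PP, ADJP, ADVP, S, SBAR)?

VP

The `?` node immediately contains: V 'assumed', SBAR. That is the internal structure of a verb phrase, so the label is VP.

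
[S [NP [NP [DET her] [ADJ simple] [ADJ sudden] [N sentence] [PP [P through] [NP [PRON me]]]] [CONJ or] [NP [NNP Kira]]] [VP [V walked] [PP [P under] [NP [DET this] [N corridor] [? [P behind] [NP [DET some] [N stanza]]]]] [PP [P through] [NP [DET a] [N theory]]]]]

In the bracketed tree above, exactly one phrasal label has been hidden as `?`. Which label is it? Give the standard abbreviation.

PP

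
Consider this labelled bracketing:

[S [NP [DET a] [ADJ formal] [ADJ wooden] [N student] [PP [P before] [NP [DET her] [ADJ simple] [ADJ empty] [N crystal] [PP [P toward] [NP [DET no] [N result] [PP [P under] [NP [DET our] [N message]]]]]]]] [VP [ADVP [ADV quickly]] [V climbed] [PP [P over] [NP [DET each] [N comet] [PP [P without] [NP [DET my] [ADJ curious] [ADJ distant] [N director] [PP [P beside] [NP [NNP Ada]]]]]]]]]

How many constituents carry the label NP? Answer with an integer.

7

Scanning left to right, an opening `[NP` appears at word positions 1, 6, 11, 14, 19, 22, 27 — 7 in total.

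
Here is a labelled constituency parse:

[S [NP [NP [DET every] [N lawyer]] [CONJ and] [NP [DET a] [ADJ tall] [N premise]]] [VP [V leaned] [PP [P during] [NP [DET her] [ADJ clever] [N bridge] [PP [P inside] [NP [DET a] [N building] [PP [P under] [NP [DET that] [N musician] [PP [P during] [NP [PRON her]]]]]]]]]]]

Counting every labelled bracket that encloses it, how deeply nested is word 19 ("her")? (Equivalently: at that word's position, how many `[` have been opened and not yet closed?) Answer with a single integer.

The word sits inside PRON, which is inside NP, inside PP, inside NP, inside PP, inside NP, inside PP, inside NP, inside PP, inside VP, inside S — 11 brackets in all.

11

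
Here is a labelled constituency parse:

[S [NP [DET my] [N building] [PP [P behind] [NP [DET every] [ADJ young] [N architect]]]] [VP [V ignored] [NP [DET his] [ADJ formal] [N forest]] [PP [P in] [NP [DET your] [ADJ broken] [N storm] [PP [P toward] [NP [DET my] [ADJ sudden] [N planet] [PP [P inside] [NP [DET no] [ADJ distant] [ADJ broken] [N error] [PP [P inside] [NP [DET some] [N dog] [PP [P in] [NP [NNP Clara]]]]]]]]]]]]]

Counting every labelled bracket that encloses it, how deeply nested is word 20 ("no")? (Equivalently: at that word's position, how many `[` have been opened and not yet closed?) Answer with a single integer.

9

Counting open brackets not yet closed at "no": [S [VP [PP [NP [PP [NP [PP [NP [DET = 9.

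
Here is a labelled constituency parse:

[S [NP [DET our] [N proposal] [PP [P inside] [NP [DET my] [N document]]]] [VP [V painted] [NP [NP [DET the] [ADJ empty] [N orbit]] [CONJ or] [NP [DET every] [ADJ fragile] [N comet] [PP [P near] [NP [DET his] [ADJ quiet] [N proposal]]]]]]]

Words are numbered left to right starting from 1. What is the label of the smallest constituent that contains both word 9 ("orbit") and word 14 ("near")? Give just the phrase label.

Both words fall inside [NP the empty orbit or every fragile comet near his quiet proposal] (words 7–17), and no smaller constituent contains them both. Label: NP.

NP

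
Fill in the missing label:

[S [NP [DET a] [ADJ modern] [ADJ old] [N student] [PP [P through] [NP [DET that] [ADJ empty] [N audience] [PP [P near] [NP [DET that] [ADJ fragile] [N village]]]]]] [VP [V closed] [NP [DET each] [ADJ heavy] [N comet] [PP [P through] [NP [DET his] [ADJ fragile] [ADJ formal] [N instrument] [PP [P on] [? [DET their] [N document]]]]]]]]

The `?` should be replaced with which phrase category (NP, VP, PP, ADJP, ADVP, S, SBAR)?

NP

The `?` node immediately contains: DET 'their', N 'document'. That is the internal structure of a noun phrase, so the label is NP.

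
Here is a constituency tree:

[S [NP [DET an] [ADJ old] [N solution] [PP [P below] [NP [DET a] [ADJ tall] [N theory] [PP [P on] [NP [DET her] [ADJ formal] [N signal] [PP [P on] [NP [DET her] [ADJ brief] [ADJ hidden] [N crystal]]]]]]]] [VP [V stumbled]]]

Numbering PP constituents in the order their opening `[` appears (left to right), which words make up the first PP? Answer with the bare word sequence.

below a tall theory on her formal signal on her brief hidden crystal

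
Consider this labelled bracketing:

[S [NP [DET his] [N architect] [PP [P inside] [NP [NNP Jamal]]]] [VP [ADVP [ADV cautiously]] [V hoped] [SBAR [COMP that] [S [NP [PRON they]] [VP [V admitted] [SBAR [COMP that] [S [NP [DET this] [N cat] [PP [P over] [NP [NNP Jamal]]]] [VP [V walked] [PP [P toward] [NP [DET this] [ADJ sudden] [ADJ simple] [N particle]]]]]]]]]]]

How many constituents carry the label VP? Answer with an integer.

Scanning left to right, an opening `[VP` appears at word positions 5, 9, 15 — 3 in total.

3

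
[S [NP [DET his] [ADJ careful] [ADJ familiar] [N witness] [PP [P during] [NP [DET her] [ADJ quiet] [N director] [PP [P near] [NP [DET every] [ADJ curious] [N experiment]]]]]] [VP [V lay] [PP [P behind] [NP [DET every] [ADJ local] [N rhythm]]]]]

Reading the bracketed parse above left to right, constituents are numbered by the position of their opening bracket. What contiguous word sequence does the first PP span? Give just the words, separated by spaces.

In left-to-right order the PP constituents are "during her quiet director near every curious experiment"; "near every curious experiment"; "behind every local rhythm". Number 1 is "during her quiet director near every curious experiment".

during her quiet director near every curious experiment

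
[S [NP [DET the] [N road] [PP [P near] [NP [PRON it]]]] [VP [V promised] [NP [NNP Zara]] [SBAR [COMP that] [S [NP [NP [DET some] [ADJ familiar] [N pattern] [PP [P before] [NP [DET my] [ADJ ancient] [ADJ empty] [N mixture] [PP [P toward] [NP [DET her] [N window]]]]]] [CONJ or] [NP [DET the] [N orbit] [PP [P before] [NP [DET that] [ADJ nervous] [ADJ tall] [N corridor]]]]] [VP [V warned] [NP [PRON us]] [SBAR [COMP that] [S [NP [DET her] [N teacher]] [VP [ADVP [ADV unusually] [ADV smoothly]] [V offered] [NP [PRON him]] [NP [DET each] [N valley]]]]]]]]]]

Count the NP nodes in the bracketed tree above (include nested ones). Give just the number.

13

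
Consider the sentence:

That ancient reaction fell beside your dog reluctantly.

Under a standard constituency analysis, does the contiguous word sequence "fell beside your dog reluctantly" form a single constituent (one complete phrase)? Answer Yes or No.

Yes

These words form the whole verb phrase headed by "fell", so yes — one constituent.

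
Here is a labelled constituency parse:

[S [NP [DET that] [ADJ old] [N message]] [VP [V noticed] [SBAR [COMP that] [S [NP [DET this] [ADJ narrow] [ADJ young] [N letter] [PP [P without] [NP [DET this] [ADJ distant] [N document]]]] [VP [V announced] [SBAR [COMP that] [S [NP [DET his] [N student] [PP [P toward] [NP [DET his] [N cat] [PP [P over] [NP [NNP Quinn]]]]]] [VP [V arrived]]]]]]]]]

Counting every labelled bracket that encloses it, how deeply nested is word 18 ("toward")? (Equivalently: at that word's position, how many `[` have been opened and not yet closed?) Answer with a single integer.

10

Counting open brackets not yet closed at "toward": [S [VP [SBAR [S [VP [SBAR [S [NP [PP [P = 10.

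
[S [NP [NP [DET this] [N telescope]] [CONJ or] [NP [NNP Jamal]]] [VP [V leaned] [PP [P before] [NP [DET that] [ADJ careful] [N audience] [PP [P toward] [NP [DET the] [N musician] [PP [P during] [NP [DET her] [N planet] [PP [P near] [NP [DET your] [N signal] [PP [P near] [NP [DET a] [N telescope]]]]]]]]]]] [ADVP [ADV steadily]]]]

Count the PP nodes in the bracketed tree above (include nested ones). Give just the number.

5

Scanning left to right, an opening `[PP` appears at word positions 6, 10, 13, 16, 19 — 5 in total.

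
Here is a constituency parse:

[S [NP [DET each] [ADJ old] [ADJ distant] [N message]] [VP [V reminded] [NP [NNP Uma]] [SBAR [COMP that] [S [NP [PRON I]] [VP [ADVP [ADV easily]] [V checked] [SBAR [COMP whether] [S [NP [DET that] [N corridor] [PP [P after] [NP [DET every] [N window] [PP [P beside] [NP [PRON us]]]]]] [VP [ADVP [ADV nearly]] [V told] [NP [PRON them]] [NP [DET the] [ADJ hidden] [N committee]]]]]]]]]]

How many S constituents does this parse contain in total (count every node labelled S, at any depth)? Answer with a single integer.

Scanning left to right, an opening `[S` appears at word positions 1, 8, 12 — 3 in total.

3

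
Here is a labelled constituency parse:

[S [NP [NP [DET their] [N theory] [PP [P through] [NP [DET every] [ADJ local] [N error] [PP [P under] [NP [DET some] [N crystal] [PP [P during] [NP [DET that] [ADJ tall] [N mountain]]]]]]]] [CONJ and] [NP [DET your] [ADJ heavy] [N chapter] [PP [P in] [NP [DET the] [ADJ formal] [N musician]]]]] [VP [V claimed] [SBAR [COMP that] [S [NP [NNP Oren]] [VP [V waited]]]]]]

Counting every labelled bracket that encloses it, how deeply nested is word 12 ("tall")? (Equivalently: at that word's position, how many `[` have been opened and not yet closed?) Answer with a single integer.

10

Path from the root down to the word: S → NP → NP → PP → NP → PP → NP → PP → NP → ADJ. That is 10 enclosing brackets.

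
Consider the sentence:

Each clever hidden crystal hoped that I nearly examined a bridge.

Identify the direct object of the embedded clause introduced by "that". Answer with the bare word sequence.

a bridge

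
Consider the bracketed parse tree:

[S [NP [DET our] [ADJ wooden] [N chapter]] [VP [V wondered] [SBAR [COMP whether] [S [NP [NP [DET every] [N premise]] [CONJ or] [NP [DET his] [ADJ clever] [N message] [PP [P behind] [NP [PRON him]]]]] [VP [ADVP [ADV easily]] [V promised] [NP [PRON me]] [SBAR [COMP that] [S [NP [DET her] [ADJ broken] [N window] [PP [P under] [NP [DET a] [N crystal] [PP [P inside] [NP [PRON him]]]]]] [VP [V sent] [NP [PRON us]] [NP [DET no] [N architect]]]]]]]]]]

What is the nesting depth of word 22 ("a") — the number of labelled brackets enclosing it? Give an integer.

Path from the root down to the word: S → VP → SBAR → S → VP → SBAR → S → NP → PP → NP → DET. That is 11 enclosing brackets.

11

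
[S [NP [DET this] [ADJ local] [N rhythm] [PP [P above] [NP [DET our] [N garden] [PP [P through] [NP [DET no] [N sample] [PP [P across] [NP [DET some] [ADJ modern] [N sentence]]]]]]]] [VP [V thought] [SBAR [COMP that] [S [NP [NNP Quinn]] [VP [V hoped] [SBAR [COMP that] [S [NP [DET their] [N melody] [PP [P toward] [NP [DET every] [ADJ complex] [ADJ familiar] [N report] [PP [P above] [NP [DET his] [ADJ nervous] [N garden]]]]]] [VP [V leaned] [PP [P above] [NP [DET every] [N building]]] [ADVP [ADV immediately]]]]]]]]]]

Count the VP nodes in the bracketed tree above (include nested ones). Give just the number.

3

Listing each VP by its span: [VP thought that Quinn hoped that their melody toward every complex familiar report above his nervous garden leaned above every building immediately]; [VP hoped that their melody toward every complex familiar report above his nervous garden leaned above every building immediately]; [VP leaned above every building immediately] — that makes 3.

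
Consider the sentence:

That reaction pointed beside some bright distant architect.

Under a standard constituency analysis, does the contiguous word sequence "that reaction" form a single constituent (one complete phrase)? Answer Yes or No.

Yes

These words form the whole noun phrase headed by "reaction", so yes — one constituent.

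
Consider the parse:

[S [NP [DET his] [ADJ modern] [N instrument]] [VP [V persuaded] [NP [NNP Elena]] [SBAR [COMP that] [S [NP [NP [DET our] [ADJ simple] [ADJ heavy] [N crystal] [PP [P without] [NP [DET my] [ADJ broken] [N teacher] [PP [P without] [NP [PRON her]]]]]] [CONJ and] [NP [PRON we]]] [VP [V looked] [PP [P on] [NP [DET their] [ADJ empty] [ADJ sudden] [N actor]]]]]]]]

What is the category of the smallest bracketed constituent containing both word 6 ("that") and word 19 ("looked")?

SBAR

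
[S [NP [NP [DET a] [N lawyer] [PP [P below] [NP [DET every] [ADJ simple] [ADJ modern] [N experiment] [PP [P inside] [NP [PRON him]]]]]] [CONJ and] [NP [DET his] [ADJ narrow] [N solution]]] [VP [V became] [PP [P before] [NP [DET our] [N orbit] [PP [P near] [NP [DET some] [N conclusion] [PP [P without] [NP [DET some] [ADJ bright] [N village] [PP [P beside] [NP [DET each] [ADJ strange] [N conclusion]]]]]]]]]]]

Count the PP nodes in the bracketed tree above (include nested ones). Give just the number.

Listing each PP by its span: [PP below every simple modern experiment inside him]; [PP inside him]; [PP before our orbit near some conclusion without some bright village beside each strange conclusion]; [PP near some conclusion without some bright village beside each strange conclusion]; [PP without some bright village beside each strange conclusion]; [PP beside each strange conclusion] — that makes 6.

6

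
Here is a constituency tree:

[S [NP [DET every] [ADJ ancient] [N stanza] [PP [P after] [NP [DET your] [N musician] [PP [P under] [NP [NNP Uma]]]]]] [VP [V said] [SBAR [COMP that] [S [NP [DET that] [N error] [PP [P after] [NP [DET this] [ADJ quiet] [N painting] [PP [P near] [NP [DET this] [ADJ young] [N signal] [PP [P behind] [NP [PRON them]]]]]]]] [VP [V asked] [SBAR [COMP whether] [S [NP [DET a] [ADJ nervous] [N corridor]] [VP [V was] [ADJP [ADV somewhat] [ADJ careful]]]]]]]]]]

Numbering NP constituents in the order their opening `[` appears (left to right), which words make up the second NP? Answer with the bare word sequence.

your musician under Uma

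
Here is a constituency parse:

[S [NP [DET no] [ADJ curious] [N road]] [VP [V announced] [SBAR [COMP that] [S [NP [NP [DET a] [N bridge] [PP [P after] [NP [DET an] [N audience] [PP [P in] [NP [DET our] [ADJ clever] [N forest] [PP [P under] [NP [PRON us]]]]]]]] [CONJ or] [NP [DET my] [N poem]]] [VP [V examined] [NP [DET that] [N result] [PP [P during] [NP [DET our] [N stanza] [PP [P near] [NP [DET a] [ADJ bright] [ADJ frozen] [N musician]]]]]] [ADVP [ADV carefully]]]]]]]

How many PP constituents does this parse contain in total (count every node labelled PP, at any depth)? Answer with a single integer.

5

Listing each PP by its span: [PP after an audience in our clever forest under us]; [PP in our clever forest under us]; [PP under us]; [PP during our stanza near a bright frozen musician]; [PP near a bright frozen musician] — that makes 5.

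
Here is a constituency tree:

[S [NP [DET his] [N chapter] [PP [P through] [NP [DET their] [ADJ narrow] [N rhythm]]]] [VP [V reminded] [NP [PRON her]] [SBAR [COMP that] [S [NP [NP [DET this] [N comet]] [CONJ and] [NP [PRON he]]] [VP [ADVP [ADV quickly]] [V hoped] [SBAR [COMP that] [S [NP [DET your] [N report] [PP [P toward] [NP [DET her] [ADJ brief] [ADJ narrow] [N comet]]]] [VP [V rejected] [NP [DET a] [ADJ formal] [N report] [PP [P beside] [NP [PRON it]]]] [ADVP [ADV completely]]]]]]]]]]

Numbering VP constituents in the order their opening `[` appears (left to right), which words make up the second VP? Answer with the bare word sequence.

quickly hoped that your report toward her brief narrow comet rejected a formal report beside it completely

Opening `[VP` markers occur at word positions 7, 14, 24; the second of these opens the constituent [VP quickly hoped that your report toward her brief narrow comet rejected a formal report beside it completely].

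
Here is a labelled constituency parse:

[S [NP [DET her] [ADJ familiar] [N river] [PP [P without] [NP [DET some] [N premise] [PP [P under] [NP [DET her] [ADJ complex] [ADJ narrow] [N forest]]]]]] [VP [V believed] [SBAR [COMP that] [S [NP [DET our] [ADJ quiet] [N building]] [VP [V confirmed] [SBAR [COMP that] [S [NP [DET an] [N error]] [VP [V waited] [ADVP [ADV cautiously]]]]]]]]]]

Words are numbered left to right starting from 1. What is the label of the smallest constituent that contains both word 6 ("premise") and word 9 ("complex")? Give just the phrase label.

The smallest bracket enclosing both words is [NP some premise under her complex narrow forest], so the label is NP.

NP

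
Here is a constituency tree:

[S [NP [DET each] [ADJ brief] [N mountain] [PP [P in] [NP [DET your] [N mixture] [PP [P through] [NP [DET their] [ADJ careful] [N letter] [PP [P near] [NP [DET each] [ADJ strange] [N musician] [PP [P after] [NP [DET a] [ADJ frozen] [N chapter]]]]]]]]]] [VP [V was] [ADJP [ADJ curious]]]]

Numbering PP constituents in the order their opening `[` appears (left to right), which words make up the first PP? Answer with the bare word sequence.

Opening `[PP` markers occur at word positions 4, 7, 11, 15; the first of these opens the constituent [PP in your mixture through their careful letter near each strange musician after a frozen chapter].

in your mixture through their careful letter near each strange musician after a frozen chapter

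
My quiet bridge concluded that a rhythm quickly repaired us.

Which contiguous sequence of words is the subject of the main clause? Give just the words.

In the main clause the verb is "concluded"; the NP preceding it, "my quiet bridge", is the subject.

my quiet bridge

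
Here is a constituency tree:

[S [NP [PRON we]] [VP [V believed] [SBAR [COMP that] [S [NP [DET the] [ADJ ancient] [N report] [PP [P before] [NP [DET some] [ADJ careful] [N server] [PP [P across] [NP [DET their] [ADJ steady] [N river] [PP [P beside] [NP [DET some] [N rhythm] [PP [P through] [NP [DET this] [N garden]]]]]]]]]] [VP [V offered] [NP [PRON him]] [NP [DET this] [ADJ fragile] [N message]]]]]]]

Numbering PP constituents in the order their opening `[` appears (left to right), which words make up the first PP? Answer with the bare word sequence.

before some careful server across their steady river beside some rhythm through this garden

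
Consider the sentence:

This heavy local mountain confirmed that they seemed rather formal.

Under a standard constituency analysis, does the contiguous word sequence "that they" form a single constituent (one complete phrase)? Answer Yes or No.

No

The smallest constituent containing the whole sequence is the subordinate clause [SBAR that they seemed rather formal], but the sequence is only part of it — it straddles the boundary between complementizer "that" and clause "they seemed rather formal".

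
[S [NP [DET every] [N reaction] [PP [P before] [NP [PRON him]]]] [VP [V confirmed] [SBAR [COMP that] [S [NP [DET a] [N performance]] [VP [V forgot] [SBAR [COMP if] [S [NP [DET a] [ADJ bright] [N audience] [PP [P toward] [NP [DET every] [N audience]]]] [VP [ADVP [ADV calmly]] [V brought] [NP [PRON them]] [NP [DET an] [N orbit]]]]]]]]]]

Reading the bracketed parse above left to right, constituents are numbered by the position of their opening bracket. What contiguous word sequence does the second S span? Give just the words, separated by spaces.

a performance forgot if a bright audience toward every audience calmly brought them an orbit

The S opening brackets appear, in order, over: "every reaction before him confirmed that a performance forgot if a bright audience toward every audience calmly brought them an orbit"; "a performance forgot if a bright audience toward every audience calmly brought them an orbit"; "a bright audience toward every audience calmly brought them an orbit". The second one spans "a performance forgot if a bright audience toward every audience calmly brought them an orbit".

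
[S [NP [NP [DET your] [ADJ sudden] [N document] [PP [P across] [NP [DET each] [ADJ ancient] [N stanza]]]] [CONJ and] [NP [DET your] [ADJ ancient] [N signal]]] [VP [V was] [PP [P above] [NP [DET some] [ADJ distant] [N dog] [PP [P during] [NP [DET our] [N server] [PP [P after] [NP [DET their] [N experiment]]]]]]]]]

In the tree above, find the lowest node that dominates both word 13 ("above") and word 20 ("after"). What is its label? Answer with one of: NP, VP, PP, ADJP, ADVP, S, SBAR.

Both words fall inside [PP above some distant dog during our server after their experiment] (words 13–22), and no smaller constituent contains them both. Label: PP.

PP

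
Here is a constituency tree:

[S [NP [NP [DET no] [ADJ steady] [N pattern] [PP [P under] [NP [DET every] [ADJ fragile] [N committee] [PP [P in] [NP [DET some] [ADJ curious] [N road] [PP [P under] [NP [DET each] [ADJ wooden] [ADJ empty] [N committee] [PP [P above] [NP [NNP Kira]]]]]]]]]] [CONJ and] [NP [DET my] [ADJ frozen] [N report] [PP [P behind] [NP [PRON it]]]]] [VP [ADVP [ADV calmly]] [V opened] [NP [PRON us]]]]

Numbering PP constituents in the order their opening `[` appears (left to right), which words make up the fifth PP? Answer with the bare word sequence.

behind it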